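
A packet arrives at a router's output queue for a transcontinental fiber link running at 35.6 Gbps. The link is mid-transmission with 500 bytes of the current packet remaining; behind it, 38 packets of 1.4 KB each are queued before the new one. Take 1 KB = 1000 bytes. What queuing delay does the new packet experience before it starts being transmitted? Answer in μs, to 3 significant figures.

12.1 μs

Each queued packet: L/R = 11200/35600000000 = 0.314607 μs.
38 queued → 11.9551 μs.
Plus remaining 4000 bits of current packet: 0.11236 μs.
Queuing delay = 12.1 μs.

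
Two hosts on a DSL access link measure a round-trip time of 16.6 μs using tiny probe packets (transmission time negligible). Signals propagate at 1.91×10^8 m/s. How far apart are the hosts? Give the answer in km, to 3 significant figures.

One-way propagation = RTT/2 = 8.3 μs.
d = s × t = 191000000 × 8.3e-06 = 1.59 km.

1.59 km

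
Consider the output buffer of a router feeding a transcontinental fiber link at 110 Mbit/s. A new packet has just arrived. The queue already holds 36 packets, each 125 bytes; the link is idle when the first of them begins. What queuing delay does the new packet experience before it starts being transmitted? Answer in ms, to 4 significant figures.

Each queued packet: L/R = 1000/110000000 = 0.00909091 ms.
36 queued → 0.327273 ms.
Queuing delay = 0.3273 ms.

0.3273 ms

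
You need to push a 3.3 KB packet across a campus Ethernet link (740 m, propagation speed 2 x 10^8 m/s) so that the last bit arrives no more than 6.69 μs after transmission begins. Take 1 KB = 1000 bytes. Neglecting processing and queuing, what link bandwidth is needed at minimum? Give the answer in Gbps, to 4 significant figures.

L = 26400 bits.
Propagation delay = 740 / 200000000 = 3.7 μs.
Transmission budget = 6.69 − 3.7 = 2.99 μs.
R ≥ L / t_tx = 26400 bits / 2.99e-06 s = 8.829 Gbps.

8.829 Gbps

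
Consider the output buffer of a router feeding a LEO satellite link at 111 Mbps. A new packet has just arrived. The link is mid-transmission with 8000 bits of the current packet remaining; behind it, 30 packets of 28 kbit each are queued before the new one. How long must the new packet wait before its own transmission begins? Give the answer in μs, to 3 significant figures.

7640 μs

Each queued packet: L/R = 28000/111000000 = 252.252 μs.
30 queued → 7567.57 μs.
Plus remaining 8000 bits of current packet: 72.0721 μs.
Queuing delay = 7640 μs.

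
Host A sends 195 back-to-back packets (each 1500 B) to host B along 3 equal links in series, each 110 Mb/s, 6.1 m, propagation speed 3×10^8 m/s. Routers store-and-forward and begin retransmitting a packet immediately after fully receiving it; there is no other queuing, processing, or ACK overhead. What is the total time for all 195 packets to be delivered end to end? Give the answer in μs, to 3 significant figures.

Per-hop transmission t_tx = L/R = 12000/110000000 = 109.091 μs.
Per-hop propagation t_prop = 6.1/300000000 = 0.0203333 μs.
Pipeline fill: first packet needs 3·t_tx to clear all hops; remaining 194 packets each add one t_tx.
Total = (3+195-1)·t_tx + 3·t_prop = 197·109.091 + 3·0.0203333 = 21500 μs.

21500 μs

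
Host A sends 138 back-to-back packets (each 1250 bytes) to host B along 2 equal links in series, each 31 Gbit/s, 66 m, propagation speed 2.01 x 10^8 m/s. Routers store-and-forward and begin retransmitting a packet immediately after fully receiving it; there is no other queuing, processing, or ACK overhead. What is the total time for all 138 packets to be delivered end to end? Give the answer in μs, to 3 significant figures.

45.5 μs

Per-hop transmission t_tx = L/R = 10000/31000000000 = 0.322581 μs.
Per-hop propagation t_prop = 66/2.01e+08 = 0.328358 μs.
Pipeline fill: first packet needs 2·t_tx to clear all hops; remaining 137 packets each add one t_tx.
Total = (2+138-1)·t_tx + 2·t_prop = 139·0.322581 + 2·0.328358 = 45.5 μs.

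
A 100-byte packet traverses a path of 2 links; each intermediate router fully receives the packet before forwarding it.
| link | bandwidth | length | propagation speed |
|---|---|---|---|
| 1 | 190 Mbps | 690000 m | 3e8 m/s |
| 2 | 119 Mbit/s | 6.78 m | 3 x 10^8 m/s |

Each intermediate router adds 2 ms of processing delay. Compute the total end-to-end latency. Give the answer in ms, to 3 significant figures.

4.31 ms

L = 100 × 8 = 800 bits.
Transmission delays (L/R per hop): 0.00421053, 0.00672269 ms; sum = 0.0109332 ms.
Propagation delays (d/s per hop): 2.3, 2.26e-05 ms; sum = 2.30002 ms.
Processing at 1 router(s): 1 × 2 ms = 2 ms.
End-to-end = 4.31 ms.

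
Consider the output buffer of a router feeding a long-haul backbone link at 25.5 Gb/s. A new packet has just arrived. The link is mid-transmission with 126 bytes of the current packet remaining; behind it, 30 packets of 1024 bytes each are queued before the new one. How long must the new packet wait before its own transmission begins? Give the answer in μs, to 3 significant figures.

Each queued packet: L/R = 8192/25500000000 = 0.321255 μs.
30 queued → 9.63765 μs.
Plus remaining 1008 bits of current packet: 0.0395294 μs.
Queuing delay = 9.68 μs.

9.68 μs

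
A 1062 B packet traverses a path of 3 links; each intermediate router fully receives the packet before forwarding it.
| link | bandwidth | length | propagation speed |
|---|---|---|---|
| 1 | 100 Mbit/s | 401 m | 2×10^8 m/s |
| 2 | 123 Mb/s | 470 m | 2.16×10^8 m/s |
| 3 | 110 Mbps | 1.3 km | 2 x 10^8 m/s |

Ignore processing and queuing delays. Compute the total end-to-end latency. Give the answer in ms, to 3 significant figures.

L = 1062 × 8 = 8496 bits.
Transmission delays (L/R per hop): 0.08496, 0.0690732, 0.0772364 ms; sum = 0.23127 ms.
Propagation delays (d/s per hop): 0.002005, 0.00217593, 0.0065 ms; sum = 0.0106809 ms.
End-to-end = 0.242 ms.

0.242 ms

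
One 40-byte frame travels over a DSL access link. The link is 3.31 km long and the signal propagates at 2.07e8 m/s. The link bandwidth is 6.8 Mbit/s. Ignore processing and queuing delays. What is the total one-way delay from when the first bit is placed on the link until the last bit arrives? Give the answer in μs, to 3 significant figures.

L = 40 × 8 = 320 bits.
Transmission delay = L/R = 320 / 6800000 = 47.0588 μs.
Propagation delay = d/s = 3310 m / 2.07e+08 m/s = 15.9903 μs.
Total = 63.0 μs.

63.0 μs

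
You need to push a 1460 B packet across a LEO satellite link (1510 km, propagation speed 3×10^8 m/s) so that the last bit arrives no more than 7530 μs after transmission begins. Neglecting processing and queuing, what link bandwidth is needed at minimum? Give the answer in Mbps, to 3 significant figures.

L = 11680 bits.
Propagation delay = 1510000 / 300000000 = 5033.33 μs.
Transmission budget = 7530 − 5033.33 = 2496.67 μs.
R ≥ L / t_tx = 11680 bits / 0.00249667 s = 4.68 Mbps.

4.68 Mbps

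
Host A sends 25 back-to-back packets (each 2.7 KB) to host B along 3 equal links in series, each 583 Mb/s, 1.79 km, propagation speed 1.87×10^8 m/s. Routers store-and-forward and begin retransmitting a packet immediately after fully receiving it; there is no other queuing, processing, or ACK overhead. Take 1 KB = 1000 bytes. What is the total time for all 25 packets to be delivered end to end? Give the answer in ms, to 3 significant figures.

Per-hop transmission t_tx = L/R = 21600/583000000 = 0.0370497 ms.
Per-hop propagation t_prop = 1790/187000000 = 0.00957219 ms.
Pipeline fill: first packet needs 3·t_tx to clear all hops; remaining 24 packets each add one t_tx.
Total = (3+25-1)·t_tx + 3·t_prop = 27·0.0370497 + 3·0.00957219 = 1.03 ms.

1.03 ms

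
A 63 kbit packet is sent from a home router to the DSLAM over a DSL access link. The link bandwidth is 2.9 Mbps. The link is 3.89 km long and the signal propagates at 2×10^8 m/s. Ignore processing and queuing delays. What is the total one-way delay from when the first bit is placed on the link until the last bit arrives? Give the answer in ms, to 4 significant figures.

21.74 ms

L = 63000 bits.
Transmission delay = L/R = 63000 / 2900000 = 21.7241 ms.
Propagation delay = d/s = 3890 m / 200000000 m/s = 0.01945 ms.
Total = 21.74 ms.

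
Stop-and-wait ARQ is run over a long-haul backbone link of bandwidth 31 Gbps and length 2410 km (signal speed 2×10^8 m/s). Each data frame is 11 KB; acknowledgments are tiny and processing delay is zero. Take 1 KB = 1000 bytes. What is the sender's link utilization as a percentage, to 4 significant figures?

0.01178 %

t_tx = L/R = 88000/31000000000 = 2.83871e-06 s.
t_prop = 2410000/200000000 = 0.01205 s; RTT = 0.0241 s.
Cycle = t_tx + RTT = 0.0241028 s.
Utilization = t_tx / cycle = 2.83871e-06/0.0241028 = 0.01178 %.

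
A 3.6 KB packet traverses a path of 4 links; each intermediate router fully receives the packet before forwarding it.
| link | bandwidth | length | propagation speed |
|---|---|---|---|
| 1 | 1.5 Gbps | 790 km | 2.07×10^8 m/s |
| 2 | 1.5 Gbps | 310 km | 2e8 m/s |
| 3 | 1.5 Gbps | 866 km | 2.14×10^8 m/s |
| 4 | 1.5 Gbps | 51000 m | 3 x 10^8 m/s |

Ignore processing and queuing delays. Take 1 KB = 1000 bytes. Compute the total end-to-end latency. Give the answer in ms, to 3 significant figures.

L = 28800 bits.
Transmission delay per hop = L/R = 28800/1500000000 = 0.0192 ms; 4 hops → 0.0768 ms.
Propagation delays (d/s per hop): 3.81643, 1.55, 4.04673, 0.17 ms; sum = 9.58315 ms.
End-to-end = 9.66 ms.

9.66 ms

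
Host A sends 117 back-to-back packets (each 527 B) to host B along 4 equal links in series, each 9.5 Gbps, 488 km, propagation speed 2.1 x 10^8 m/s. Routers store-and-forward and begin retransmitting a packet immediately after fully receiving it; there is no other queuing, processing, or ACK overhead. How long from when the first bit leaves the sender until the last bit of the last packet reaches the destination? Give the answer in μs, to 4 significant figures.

9348 μs

Per-hop transmission t_tx = L/R = 4216/9500000000 = 0.443789 μs.
Per-hop propagation t_prop = 488000/210000000 = 2323.81 μs.
Pipeline fill: first packet needs 4·t_tx to clear all hops; remaining 116 packets each add one t_tx.
Total = (4+117-1)·t_tx + 4·t_prop = 120·0.443789 + 4·2323.81 = 9348 μs.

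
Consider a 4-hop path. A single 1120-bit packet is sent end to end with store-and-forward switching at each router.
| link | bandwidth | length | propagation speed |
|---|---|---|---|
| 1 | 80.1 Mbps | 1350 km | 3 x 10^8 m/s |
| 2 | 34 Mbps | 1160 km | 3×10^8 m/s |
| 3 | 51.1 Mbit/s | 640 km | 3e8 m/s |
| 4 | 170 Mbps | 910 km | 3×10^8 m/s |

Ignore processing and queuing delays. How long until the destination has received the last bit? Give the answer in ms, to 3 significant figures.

13.6 ms

Transmission delays (L/R per hop): 0.0139825, 0.0329412, 0.0219178, 0.00658824 ms; sum = 0.0754297 ms.
Propagation delays (d/s per hop): 4.5, 3.86667, 2.13333, 3.03333 ms; sum = 13.5333 ms.
End-to-end = 13.6 ms.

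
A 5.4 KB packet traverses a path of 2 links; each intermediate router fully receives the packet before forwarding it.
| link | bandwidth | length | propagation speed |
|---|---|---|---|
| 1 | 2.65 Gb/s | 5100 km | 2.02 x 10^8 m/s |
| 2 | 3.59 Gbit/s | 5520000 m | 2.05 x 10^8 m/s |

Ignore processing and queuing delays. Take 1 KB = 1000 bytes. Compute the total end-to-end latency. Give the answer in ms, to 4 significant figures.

52.20 ms

L = 43200 bits.
Transmission delays (L/R per hop): 0.0163019, 0.0120334 ms; sum = 0.0283353 ms.
Propagation delays (d/s per hop): 25.2475, 26.9268 ms; sum = 52.1744 ms.
End-to-end = 52.20 ms.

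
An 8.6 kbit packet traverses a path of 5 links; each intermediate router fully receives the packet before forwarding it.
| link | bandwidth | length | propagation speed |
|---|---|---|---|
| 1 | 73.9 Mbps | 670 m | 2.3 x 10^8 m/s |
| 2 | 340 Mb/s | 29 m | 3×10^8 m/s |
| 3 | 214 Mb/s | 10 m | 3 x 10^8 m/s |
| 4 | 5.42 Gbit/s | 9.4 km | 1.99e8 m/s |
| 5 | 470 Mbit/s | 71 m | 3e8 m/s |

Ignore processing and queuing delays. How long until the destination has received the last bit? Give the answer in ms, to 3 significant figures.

0.252 ms

L = 8600 bits.
Transmission delays (L/R per hop): 0.116373, 0.0252941, 0.0401869, 0.00158672, 0.0182979 ms; sum = 0.201739 ms.
Propagation delays (d/s per hop): 0.00291304, 9.66667e-05, 3.33333e-05, 0.0472362, 0.000236667 ms; sum = 0.0505159 ms.
End-to-end = 0.252 ms.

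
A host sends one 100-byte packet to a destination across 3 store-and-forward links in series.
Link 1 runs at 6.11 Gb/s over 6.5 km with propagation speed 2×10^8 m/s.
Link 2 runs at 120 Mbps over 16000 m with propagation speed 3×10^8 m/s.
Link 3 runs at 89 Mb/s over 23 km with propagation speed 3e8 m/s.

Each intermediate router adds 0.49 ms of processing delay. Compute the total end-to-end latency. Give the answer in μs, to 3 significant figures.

1160 μs

L = 100 × 8 = 800 bits.
Transmission delays (L/R per hop): 0.130933, 6.66667, 8.98876 μs; sum = 15.7864 μs.
Propagation delays (d/s per hop): 32.5, 53.3333, 76.6667 μs; sum = 162.5 μs.
Processing at 2 router(s): 2 × 0.49 ms = 980 μs.
End-to-end = 1160 μs.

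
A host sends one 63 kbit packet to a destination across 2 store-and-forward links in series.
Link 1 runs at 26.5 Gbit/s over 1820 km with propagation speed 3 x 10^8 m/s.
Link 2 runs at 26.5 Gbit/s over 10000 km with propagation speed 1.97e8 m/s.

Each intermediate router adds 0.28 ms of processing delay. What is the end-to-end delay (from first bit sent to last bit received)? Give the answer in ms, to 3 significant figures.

57.1 ms

L = 63000 bits.
Transmission delay per hop = L/R = 63000/26500000000 = 0.00237736 ms; 2 hops → 0.00475472 ms.
Propagation delays (d/s per hop): 6.06667, 50.7614 ms; sum = 56.8281 ms.
Processing at 1 router(s): 1 × 0.28 ms = 0.28 ms.
End-to-end = 57.1 ms.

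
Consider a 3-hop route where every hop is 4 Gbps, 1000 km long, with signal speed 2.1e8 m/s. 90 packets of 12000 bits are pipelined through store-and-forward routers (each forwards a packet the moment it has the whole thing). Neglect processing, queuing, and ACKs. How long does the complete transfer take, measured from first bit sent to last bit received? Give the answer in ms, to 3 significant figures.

Per-hop transmission t_tx = L/R = 12000/4000000000 = 0.003 ms.
Per-hop propagation t_prop = 1000000/210000000 = 4.7619 ms.
Pipeline fill: first packet needs 3·t_tx to clear all hops; remaining 89 packets each add one t_tx.
Total = (3+90-1)·t_tx + 3·t_prop = 92·0.003 + 3·4.7619 = 14.6 ms.

14.6 ms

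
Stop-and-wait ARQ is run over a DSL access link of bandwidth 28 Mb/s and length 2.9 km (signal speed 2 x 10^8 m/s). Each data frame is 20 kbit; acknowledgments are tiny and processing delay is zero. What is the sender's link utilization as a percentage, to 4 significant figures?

t_tx = L/R = 20000/28000000 = 0.000714286 s.
t_prop = 2900/200000000 = 1.45e-05 s; RTT = 2.9e-05 s.
Cycle = t_tx + RTT = 0.000743286 s.
Utilization = t_tx / cycle = 0.000714286/0.000743286 = 96.10 %.

96.10 %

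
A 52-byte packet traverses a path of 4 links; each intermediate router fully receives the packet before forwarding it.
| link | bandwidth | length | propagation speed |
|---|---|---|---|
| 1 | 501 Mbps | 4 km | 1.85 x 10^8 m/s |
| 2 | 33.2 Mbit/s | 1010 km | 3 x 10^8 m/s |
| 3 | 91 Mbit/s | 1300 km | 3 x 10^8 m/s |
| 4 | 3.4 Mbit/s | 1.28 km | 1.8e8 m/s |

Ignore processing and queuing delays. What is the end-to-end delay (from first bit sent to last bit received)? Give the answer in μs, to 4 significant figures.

L = 52 × 8 = 416 bits.
Transmission delays (L/R per hop): 0.830339, 12.5301, 4.57143, 122.353 μs; sum = 140.285 μs.
Propagation delays (d/s per hop): 21.6216, 3366.67, 4333.33, 7.11111 μs; sum = 7728.73 μs.
End-to-end = 7869 μs.

7869 μs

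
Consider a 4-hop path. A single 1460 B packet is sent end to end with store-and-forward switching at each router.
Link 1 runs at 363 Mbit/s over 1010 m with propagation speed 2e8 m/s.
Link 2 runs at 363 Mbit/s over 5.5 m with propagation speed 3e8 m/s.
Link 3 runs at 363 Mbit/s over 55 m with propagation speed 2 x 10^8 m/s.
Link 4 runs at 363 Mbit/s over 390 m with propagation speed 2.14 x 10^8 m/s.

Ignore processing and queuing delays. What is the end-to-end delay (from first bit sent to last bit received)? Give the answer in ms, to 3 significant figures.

0.136 ms

L = 1460 × 8 = 11680 bits.
Transmission delay per hop = L/R = 11680/363000000 = 0.0321763 ms; 4 hops → 0.128705 ms.
Propagation delays (d/s per hop): 0.00505, 1.83333e-05, 0.000275, 0.00182243 ms; sum = 0.00716576 ms.
End-to-end = 0.136 ms.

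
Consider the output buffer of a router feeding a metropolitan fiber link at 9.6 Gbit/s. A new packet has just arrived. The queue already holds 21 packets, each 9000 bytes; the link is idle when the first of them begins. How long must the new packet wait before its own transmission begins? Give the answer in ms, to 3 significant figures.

Each queued packet: L/R = 72000/9600000000 = 0.0075 ms.
21 queued → 0.1575 ms.
Queuing delay = 0.158 ms.

0.158 ms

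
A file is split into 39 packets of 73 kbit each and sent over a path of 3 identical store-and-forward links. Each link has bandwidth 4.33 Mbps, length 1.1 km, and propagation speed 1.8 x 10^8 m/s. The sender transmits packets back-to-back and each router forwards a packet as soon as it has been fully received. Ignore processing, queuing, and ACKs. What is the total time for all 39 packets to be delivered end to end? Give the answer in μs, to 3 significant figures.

691000 μs

Per-hop transmission t_tx = L/R = 73000/4330000 = 16859.1 μs.
Per-hop propagation t_prop = 1100/180000000 = 6.11111 μs.
Pipeline fill: first packet needs 3·t_tx to clear all hops; remaining 38 packets each add one t_tx.
Total = (3+39-1)·t_tx + 3·t_prop = 41·16859.1 + 3·6.11111 = 691000 μs.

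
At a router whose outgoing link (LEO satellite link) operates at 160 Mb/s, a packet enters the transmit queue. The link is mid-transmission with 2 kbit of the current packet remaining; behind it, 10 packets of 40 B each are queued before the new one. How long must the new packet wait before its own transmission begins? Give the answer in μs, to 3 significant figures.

32.5 μs

Each queued packet: L/R = 320/160000000 = 2 μs.
10 queued → 20 μs.
Plus remaining 2000 bits of current packet: 12.5 μs.
Queuing delay = 32.5 μs.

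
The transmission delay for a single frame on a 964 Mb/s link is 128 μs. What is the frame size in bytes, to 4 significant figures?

L = R × t_tx = 964000000 b/s × 0.000128 s = 123392 bits.
In bytes: 123392 / 8 = 15420 bytes.

15420 bytes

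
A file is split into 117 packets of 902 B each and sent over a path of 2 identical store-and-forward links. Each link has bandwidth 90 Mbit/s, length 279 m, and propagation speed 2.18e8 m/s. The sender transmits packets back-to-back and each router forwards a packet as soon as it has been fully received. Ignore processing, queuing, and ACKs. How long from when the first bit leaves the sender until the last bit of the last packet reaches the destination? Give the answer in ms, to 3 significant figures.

9.46 ms

Per-hop transmission t_tx = L/R = 7216/90000000 = 0.0801778 ms.
Per-hop propagation t_prop = 279/2.18e+08 = 0.00127982 ms.
Pipeline fill: first packet needs 2·t_tx to clear all hops; remaining 116 packets each add one t_tx.
Total = (2+117-1)·t_tx + 2·t_prop = 118·0.0801778 + 2·0.00127982 = 9.46 ms.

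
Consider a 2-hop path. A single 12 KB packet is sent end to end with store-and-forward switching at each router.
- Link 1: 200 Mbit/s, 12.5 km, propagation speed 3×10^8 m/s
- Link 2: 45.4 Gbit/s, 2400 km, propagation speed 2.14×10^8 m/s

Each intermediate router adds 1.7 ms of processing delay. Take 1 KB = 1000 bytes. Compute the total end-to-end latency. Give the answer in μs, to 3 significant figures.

13400 μs

L = 96000 bits.
Transmission delays (L/R per hop): 480, 2.11454 μs; sum = 482.115 μs.
Propagation delays (d/s per hop): 41.6667, 11215 μs; sum = 11256.6 μs.
Processing at 1 router(s): 1 × 1.7 ms = 1700 μs.
End-to-end = 13400 μs.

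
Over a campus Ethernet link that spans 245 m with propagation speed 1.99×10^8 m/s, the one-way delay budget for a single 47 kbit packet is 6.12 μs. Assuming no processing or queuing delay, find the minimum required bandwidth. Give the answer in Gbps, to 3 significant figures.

9.61 Gbps

Propagation delay = 245 / 199000000 = 1.23116 μs.
Transmission budget = 6.12 − 1.23116 = 4.88884 μs.
R ≥ L / t_tx = 47000 bits / 4.88884e-06 s = 9.61 Gbps.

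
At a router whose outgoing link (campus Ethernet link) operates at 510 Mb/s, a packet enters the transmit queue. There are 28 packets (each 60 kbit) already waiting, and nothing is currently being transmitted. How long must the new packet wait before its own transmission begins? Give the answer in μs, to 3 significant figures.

Each queued packet: L/R = 60000/510000000 = 117.647 μs.
28 queued → 3294.12 μs.
Queuing delay = 3290 μs.

3290 μs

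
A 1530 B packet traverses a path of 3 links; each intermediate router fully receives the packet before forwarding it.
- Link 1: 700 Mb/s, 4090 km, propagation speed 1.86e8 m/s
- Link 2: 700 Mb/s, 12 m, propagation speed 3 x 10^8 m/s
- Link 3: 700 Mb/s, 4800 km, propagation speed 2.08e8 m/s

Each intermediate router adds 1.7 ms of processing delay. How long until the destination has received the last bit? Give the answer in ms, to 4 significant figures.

L = 1530 × 8 = 12240 bits.
Transmission delay per hop = L/R = 12240/700000000 = 0.0174857 ms; 3 hops → 0.0524571 ms.
Propagation delays (d/s per hop): 21.9892, 4e-05, 23.0769 ms; sum = 45.0662 ms.
Processing at 2 router(s): 2 × 1.7 ms = 3.4 ms.
End-to-end = 48.52 ms.

48.52 ms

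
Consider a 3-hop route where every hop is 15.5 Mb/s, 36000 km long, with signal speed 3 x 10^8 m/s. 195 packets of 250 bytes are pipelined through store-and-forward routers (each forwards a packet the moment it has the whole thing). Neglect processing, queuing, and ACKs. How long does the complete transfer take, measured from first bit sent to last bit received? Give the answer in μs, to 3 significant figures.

Per-hop transmission t_tx = L/R = 2000/15500000 = 129.032 μs.
Per-hop propagation t_prop = 36000000/300000000 = 120000 μs.
Pipeline fill: first packet needs 3·t_tx to clear all hops; remaining 194 packets each add one t_tx.
Total = (3+195-1)·t_tx + 3·t_prop = 197·129.032 + 3·120000 = 385000 μs.

385000 μs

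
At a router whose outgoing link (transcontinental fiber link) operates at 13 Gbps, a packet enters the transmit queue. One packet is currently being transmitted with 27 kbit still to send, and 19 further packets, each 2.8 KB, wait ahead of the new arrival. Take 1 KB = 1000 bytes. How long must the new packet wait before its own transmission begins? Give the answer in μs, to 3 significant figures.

Each queued packet: L/R = 22400/13000000000 = 1.72308 μs.
19 queued → 32.7385 μs.
Plus remaining 27000 bits of current packet: 2.07692 μs.
Queuing delay = 34.8 μs.

34.8 μs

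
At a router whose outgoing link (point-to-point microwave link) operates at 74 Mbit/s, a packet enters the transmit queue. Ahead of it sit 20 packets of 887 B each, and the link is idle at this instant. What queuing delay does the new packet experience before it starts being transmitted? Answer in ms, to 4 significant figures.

1.918 ms

Each queued packet: L/R = 7096/74000000 = 0.0958919 ms.
20 queued → 1.91784 ms.
Queuing delay = 1.918 ms.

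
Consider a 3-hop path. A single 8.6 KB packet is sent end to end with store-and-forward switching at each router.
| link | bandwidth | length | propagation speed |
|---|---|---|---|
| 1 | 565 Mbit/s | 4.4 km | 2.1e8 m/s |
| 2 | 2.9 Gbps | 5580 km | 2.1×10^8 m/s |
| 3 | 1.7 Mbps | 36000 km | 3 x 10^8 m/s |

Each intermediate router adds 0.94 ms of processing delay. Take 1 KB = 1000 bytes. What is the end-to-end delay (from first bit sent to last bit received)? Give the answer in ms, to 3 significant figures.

L = 68800 bits.
Transmission delays (L/R per hop): 0.12177, 0.0237241, 40.4706 ms; sum = 40.6161 ms.
Propagation delays (d/s per hop): 0.0209524, 26.5714, 120 ms; sum = 146.592 ms.
Processing at 2 router(s): 2 × 0.94 ms = 1.88 ms.
End-to-end = 189 ms.

189 ms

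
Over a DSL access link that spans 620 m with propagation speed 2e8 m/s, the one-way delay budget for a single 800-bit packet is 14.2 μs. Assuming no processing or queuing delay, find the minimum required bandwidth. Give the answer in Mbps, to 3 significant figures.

Propagation delay = 620 / 200000000 = 3.1 μs.
Transmission budget = 14.2 − 3.1 = 11.1 μs.
R ≥ L / t_tx = 800 bits / 1.11e-05 s = 72.1 Mbps.

72.1 Mbps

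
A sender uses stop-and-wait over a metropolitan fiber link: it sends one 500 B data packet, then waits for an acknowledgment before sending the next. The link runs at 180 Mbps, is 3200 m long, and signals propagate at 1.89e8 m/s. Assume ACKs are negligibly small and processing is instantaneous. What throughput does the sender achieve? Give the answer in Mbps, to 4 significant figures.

71.32 Mbps

t_tx = L/R = 4000/180000000 = 2.22222e-05 s.
t_prop = 3200/189000000 = 1.69312e-05 s; RTT = 3.38624e-05 s.
Cycle = t_tx + RTT = 5.60847e-05 s.
Throughput = L / cycle = 4000 / 5.60847e-05 = 71.32 Mbps.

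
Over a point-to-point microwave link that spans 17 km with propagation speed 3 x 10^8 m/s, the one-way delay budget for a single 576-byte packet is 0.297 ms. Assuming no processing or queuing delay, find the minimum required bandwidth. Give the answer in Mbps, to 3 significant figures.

19.2 Mbps

L = 4608 bits.
Propagation delay = 17000 / 300000000 = 0.0566667 ms.
Transmission budget = 0.297 − 0.0566667 = 0.240333 ms.
R ≥ L / t_tx = 4608 bits / 0.000240333 s = 19.2 Mbps.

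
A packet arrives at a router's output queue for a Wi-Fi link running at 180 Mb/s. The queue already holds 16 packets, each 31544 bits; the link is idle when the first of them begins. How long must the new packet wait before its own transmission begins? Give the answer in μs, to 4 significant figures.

2804 μs

Each queued packet: L/R = 31544/180000000 = 175.244 μs.
16 queued → 2803.91 μs.
Queuing delay = 2804 μs.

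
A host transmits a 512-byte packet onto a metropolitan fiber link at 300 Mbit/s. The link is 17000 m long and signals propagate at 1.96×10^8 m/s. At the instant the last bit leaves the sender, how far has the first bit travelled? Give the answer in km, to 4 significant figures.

t_tx = L/R = 4096/300000000 = 1.36533e-05 s.
Distance = s × t_tx = 196000000 × 1.36533e-05 = 2.676 km.

2.676 km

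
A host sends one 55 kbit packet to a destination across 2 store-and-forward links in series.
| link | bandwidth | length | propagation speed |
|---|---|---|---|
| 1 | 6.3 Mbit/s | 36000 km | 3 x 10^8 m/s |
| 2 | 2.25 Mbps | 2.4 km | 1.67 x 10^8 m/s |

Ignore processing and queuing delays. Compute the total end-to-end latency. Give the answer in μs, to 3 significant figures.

153000 μs

L = 55000 bits.
Transmission delays (L/R per hop): 8730.16, 24444.4 μs; sum = 33174.6 μs.
Propagation delays (d/s per hop): 120000, 14.3713 μs; sum = 120014 μs.
End-to-end = 153000 μs.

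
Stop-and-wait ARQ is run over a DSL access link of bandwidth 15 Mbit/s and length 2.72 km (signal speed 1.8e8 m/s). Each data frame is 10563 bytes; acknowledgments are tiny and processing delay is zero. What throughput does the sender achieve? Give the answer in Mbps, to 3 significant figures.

t_tx = L/R = 84504/15000000 = 0.0056336 s.
t_prop = 2720/180000000 = 1.51111e-05 s; RTT = 3.02222e-05 s.
Cycle = t_tx + RTT = 0.00566382 s.
Throughput = L / cycle = 84504 / 0.00566382 = 14.9 Mbps.

14.9 Mbps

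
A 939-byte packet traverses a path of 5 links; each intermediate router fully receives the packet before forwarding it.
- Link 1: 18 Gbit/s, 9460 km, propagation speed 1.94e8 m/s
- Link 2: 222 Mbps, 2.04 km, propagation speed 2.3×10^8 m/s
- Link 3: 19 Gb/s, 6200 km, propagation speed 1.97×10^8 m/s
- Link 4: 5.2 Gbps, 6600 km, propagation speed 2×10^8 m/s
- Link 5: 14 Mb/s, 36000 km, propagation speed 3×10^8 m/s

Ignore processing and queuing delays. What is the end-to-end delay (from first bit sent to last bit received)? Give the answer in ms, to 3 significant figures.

234 ms

L = 939 × 8 = 7512 bits.
Transmission delays (L/R per hop): 0.000417333, 0.0338378, 0.000395368, 0.00144462, 0.536571 ms; sum = 0.572667 ms.
Propagation delays (d/s per hop): 48.7629, 0.00886957, 31.4721, 33, 120 ms; sum = 233.244 ms.
End-to-end = 234 ms.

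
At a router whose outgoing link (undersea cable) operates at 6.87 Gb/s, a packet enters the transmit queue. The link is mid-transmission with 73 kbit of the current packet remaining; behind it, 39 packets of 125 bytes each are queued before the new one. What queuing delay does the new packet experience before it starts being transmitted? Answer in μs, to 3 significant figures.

Each queued packet: L/R = 1000/6870000000 = 0.14556 μs.
39 queued → 5.67686 μs.
Plus remaining 73000 bits of current packet: 10.6259 μs.
Queuing delay = 16.3 μs.

16.3 μs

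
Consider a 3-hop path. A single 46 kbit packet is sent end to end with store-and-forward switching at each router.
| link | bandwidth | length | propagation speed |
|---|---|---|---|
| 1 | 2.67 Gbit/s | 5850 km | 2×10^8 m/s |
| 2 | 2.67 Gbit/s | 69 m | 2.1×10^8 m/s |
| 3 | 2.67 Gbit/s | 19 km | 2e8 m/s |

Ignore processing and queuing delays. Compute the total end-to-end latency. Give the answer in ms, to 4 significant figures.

L = 46000 bits.
Transmission delay per hop = L/R = 46000/2670000000 = 0.0172285 ms; 3 hops → 0.0516854 ms.
Propagation delays (d/s per hop): 29.25, 0.000328571, 0.095 ms; sum = 29.3453 ms.
End-to-end = 29.40 ms.

29.40 ms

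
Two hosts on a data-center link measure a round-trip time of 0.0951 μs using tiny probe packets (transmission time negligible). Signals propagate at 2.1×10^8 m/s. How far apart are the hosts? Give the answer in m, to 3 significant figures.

One-way propagation = RTT/2 = 0.04755 μs.
d = s × t = 210000000 × 4.755e-08 = 9.99 m.

9.99 m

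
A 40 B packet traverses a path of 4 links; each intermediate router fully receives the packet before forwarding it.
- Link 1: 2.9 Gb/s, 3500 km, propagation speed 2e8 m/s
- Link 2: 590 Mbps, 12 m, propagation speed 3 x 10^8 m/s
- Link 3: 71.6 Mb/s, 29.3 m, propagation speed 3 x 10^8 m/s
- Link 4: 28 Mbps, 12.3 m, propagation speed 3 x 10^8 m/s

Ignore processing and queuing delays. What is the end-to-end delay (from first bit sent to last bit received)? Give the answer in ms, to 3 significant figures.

L = 40 × 8 = 320 bits.
Transmission delays (L/R per hop): 0.000110345, 0.000542373, 0.00446927, 0.0114286 ms; sum = 0.0165506 ms.
Propagation delays (d/s per hop): 17.5, 4e-05, 9.76667e-05, 4.1e-05 ms; sum = 17.5002 ms.
End-to-end = 17.5 ms.

17.5 ms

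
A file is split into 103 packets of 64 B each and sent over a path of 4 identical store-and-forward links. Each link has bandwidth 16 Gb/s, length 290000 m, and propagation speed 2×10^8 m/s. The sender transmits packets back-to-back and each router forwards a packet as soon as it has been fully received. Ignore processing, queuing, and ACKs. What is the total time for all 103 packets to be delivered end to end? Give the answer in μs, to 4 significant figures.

5803 μs

Per-hop transmission t_tx = L/R = 512/16000000000 = 0.032 μs.
Per-hop propagation t_prop = 290000/200000000 = 1450 μs.
Pipeline fill: first packet needs 4·t_tx to clear all hops; remaining 102 packets each add one t_tx.
Total = (4+103-1)·t_tx + 4·t_prop = 106·0.032 + 4·1450 = 5803 μs.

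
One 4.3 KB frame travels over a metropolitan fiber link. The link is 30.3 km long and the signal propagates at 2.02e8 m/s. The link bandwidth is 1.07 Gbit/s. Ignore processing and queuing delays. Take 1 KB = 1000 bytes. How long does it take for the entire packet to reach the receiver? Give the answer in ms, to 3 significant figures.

0.182 ms

L = 34400 bits.
Transmission delay = L/R = 34400 / 1.07e+09 = 0.0321495 ms.
Propagation delay = d/s = 30300 m / 202000000 m/s = 0.15 ms.
Total = 0.182 ms.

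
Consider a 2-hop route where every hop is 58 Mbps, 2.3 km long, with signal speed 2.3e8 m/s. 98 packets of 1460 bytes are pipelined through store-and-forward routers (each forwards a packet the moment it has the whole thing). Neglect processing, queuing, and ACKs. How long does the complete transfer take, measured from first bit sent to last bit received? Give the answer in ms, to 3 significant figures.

Per-hop transmission t_tx = L/R = 11680/58000000 = 0.201379 ms.
Per-hop propagation t_prop = 2300/2.3e+08 = 0.01 ms.
Pipeline fill: first packet needs 2·t_tx to clear all hops; remaining 97 packets each add one t_tx.
Total = (2+98-1)·t_tx + 2·t_prop = 99·0.201379 + 2·0.01 = 20.0 ms.

20.0 ms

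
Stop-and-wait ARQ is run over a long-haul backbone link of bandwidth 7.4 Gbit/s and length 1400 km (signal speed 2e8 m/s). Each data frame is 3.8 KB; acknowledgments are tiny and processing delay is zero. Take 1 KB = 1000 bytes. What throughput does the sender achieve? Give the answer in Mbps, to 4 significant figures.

t_tx = L/R = 30400/7400000000 = 4.10811e-06 s.
t_prop = 1400000/200000000 = 0.007 s; RTT = 0.014 s.
Cycle = t_tx + RTT = 0.0140041 s.
Throughput = L / cycle = 30400 / 0.0140041 = 2.171 Mbps.

2.171 Mbps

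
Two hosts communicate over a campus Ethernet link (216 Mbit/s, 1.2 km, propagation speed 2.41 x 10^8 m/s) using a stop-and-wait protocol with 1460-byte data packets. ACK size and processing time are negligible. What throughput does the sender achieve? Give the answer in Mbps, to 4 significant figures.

t_tx = L/R = 11680/216000000 = 5.40741e-05 s.
t_prop = 1200/241000000 = 4.97925e-06 s; RTT = 9.95851e-06 s.
Cycle = t_tx + RTT = 6.40326e-05 s.
Throughput = L / cycle = 11680 / 6.40326e-05 = 182.4 Mbps.

182.4 Mbps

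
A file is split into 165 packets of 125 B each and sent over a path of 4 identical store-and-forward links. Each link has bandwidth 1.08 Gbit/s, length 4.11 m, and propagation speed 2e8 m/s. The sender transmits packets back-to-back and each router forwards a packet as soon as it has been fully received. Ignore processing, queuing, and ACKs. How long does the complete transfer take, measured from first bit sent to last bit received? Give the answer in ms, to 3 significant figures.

Per-hop transmission t_tx = L/R = 1000/1080000000 = 0.000925926 ms.
Per-hop propagation t_prop = 4.11/200000000 = 2.055e-05 ms.
Pipeline fill: first packet needs 4·t_tx to clear all hops; remaining 164 packets each add one t_tx.
Total = (4+165-1)·t_tx + 4·t_prop = 168·0.000925926 + 4·2.055e-05 = 0.156 ms.

0.156 ms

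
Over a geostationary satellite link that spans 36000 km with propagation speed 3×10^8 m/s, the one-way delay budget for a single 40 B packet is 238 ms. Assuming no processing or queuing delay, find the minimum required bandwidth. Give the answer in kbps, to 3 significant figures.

2.71 kbps

L = 320 bits.
Propagation delay = 36000000 / 300000000 = 120 ms.
Transmission budget = 238 − 120 = 118 ms.
R ≥ L / t_tx = 320 bits / 0.118 s = 2.71 kbps.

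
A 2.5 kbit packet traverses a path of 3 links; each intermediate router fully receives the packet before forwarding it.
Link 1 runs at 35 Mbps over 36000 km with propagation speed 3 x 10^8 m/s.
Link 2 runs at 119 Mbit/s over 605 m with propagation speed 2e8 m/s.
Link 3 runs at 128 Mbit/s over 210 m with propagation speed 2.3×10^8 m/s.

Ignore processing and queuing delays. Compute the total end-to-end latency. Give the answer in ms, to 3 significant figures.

120 ms

L = 2500 bits.
Transmission delays (L/R per hop): 0.0714286, 0.0210084, 0.0195313 ms; sum = 0.111968 ms.
Propagation delays (d/s per hop): 120, 0.003025, 0.000913043 ms; sum = 120.004 ms.
End-to-end = 120 ms.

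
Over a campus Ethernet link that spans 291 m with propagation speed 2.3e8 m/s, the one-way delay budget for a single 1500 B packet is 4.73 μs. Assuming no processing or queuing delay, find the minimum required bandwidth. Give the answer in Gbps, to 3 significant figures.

3.46 Gbps

L = 12000 bits.
Propagation delay = 291 / 2.3e+08 = 1.26522 μs.
Transmission budget = 4.73 − 1.26522 = 3.46478 μs.
R ≥ L / t_tx = 12000 bits / 3.46478e-06 s = 3.46 Gbps.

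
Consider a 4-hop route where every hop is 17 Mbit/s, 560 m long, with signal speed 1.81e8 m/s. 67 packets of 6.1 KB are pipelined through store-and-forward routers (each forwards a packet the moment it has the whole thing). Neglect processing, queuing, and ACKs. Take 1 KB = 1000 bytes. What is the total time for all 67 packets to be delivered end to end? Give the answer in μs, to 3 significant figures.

Per-hop transmission t_tx = L/R = 48800/17000000 = 2870.59 μs.
Per-hop propagation t_prop = 560/181000000 = 3.09392 μs.
Pipeline fill: first packet needs 4·t_tx to clear all hops; remaining 66 packets each add one t_tx.
Total = (4+67-1)·t_tx + 4·t_prop = 70·2870.59 + 4·3.09392 = 201000 μs.

201000 μs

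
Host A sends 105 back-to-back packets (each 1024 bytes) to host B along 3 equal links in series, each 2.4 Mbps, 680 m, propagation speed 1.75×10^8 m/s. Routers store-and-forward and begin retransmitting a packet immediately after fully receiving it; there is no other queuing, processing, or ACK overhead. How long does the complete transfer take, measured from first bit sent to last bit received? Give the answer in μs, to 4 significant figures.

Per-hop transmission t_tx = L/R = 8192/2400000 = 3413.33 μs.
Per-hop propagation t_prop = 680/175000000 = 3.88571 μs.
Pipeline fill: first packet needs 3·t_tx to clear all hops; remaining 104 packets each add one t_tx.
Total = (3+105-1)·t_tx + 3·t_prop = 107·3413.33 + 3·3.88571 = 365200 μs.

365200 μs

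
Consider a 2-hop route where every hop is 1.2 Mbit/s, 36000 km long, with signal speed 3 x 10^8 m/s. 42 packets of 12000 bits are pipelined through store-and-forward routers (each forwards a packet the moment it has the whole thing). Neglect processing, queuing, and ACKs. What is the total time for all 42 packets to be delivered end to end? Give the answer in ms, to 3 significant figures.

670 ms

Per-hop transmission t_tx = L/R = 12000/1200000 = 10 ms.
Per-hop propagation t_prop = 36000000/300000000 = 120 ms.
Pipeline fill: first packet needs 2·t_tx to clear all hops; remaining 41 packets each add one t_tx.
Total = (2+42-1)·t_tx + 2·t_prop = 43·10 + 2·120 = 670 ms.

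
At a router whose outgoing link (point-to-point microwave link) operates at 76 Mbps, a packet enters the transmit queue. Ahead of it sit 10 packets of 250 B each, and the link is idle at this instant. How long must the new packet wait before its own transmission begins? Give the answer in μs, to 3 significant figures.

Each queued packet: L/R = 2000/76000000 = 26.3158 μs.
10 queued → 263.158 μs.
Queuing delay = 263 μs.

263 μs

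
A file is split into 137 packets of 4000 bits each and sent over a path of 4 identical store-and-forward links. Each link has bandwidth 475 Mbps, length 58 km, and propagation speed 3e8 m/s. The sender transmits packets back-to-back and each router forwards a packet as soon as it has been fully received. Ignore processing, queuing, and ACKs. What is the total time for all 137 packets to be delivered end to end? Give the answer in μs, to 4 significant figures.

1952 μs

Per-hop transmission t_tx = L/R = 4000/475000000 = 8.42105 μs.
Per-hop propagation t_prop = 58000/300000000 = 193.333 μs.
Pipeline fill: first packet needs 4·t_tx to clear all hops; remaining 136 packets each add one t_tx.
Total = (4+137-1)·t_tx + 4·t_prop = 140·8.42105 + 4·193.333 = 1952 μs.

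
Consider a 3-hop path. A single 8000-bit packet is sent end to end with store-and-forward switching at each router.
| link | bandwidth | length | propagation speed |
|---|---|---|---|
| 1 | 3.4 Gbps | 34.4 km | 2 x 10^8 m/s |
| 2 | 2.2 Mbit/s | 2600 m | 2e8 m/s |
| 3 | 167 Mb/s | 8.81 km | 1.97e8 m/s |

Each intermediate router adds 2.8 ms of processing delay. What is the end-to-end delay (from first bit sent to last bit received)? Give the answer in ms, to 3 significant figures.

9.52 ms

Transmission delays (L/R per hop): 0.00235294, 3.63636, 0.0479042 ms; sum = 3.68662 ms.
Propagation delays (d/s per hop): 0.172, 0.013, 0.0447208 ms; sum = 0.229721 ms.
Processing at 2 router(s): 2 × 2.8 ms = 5.6 ms.
End-to-end = 9.52 ms.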